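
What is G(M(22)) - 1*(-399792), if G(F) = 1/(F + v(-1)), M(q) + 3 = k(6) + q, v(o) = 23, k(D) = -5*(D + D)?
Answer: 7196255/18 ≈ 3.9979e+5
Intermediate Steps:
k(D) = -10*D
M(q) = -63 + q (M(q) = -3 + (-10*6 + q) = -3 + (-60 + q) = -63 + q)
G(F) = 1/(23 + F) (G(F) = 1/(F + 23) = 1/(23 + F))
G(M(22)) - 1*(-399792) = 1/(23 + (-63 + 22)) - 1*(-399792) = 1/(23 - 41) + 399792 = 1/(-18) + 399792 = -1/18 + 399792 = 7196255/18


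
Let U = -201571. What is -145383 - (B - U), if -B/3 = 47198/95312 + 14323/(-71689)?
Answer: -1185334428907267/3416410984 ≈ -3.4695e+5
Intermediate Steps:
B = -3027635469/3416410984 (B = -3*(47198/95312 + 14323/(-71689)) = -3*(47198*(1/95312) + 14323*(-1/71689)) = -3*(23599/47656 - 14323/71689) = -3*1009211823/3416410984 = -3027635469/3416410984 ≈ -0.88620)
-145383 - (B - U) = -145383 - (-3027635469/3416410984 - 1*(-201571)) = -145383 - (-3027635469/3416410984 + 201571) = -145383 - 1*688646350820395/3416410984 = -145383 - 688646350820395/3416410984 = -1185334428907267/3416410984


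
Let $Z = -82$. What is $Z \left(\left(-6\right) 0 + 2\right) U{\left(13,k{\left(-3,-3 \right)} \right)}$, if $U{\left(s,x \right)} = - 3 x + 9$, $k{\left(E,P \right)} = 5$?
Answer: $984$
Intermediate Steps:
$U{\left(s,x \right)} = 9 - 3 x$
$Z \left(\left(-6\right) 0 + 2\right) U{\left(13,k{\left(-3,-3 \right)} \right)} = - 82 \left(\left(-6\right) 0 + 2\right) \left(9 - 15\right) = - 82 \left(0 + 2\right) \left(9 - 15\right) = \left(-82\right) 2 \left(-6\right) = \left(-164\right) \left(-6\right) = 984$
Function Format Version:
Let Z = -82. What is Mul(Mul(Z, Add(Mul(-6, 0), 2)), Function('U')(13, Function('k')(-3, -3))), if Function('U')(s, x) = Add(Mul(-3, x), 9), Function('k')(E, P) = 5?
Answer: 984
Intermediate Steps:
Function('U')(s, x) = Add(9, Mul(-3, x))
Mul(Mul(Z, Add(Mul(-6, 0), 2)), Function('U')(13, Function('k')(-3, -3))) = Mul(Mul(-82, Add(Mul(-6, 0), 2)), Add(9, Mul(-3, 5))) = Mul(Mul(-82, Add(0, 2)), Add(9, -15)) = Mul(Mul(-82, 2), -6) = Mul(-164, -6) = 984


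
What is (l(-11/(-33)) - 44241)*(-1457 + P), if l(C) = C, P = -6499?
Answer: 351978744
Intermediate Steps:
(l(-11/(-33)) - 44241)*(-1457 + P) = (-11/(-33) - 44241)*(-1457 - 6499) = (-11*(-1/33) - 44241)*(-7956) = (⅓ - 44241)*(-7956) = -132722/3*(-7956) = 351978744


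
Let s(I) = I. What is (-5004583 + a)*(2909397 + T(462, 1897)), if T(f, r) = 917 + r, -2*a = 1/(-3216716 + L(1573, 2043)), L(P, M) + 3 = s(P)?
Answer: -93717658418456277585/6430292 ≈ -1.4574e+13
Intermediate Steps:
L(P, M) = -3 + P
a = 1/6430292 (a = -1/(2*(-3216716 + (-3 + 1573))) = -1/(2*(-3216716 + 1570)) = -½/(-3215146) = -½*(-1/3215146) = 1/6430292 ≈ 1.5551e-7)
(-5004583 + a)*(2909397 + T(462, 1897)) = (-5004583 + 1/6430292)*(2909397 + (917 + 1897)) = -32180930028235*(2909397 + 2814)/6430292 = -32180930028235/6430292*2912211 = -93717658418456277585/6430292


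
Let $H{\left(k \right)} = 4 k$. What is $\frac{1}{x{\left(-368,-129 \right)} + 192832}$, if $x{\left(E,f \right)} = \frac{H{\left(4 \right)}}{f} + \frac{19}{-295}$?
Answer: $\frac{38055}{7338214589} \approx 5.1859 \cdot 10^{-6}$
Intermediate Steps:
$x{\left(E,f \right)} = - \frac{19}{295} + \frac{16}{f}$ ($x{\left(E,f \right)} = \frac{4 \cdot 4}{f} + \frac{19}{-295} = \frac{16}{f} + 19 \left(- \frac{1}{295}\right) = \frac{16}{f} - \frac{19}{295} = - \frac{19}{295} + \frac{16}{f}$)
$\frac{1}{x{\left(-368,-129 \right)} + 192832} = \frac{1}{\left(- \frac{19}{295} + \frac{16}{-129}\right) + 192832} = \frac{1}{\left(- \frac{19}{295} + 16 \left(- \frac{1}{129}\right)\right) + 192832} = \frac{1}{\left(- \frac{19}{295} - \frac{16}{129}\right) + 192832} = \frac{1}{- \frac{7171}{38055} + 192832} = \frac{1}{\frac{7338214589}{38055}} = \frac{38055}{7338214589}$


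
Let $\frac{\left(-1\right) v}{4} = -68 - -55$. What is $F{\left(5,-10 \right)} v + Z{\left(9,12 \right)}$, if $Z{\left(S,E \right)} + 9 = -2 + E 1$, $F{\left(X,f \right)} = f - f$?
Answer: $1$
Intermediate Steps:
$F{\left(X,f \right)} = 0$
$v = 52$ ($v = - 4 \left(-68 - -55\right) = - 4 \left(-68 + 55\right) = \left(-4\right) \left(-13\right) = 52$)
$Z{\left(S,E \right)} = -11 + E$ ($Z{\left(S,E \right)} = -9 + \left(-2 + E 1\right) = -9 + \left(-2 + E\right) = -11 + E$)
$F{\left(5,-10 \right)} v + Z{\left(9,12 \right)} = 0 \cdot 52 + \left(-11 + 12\right) = 0 + 1 = 1$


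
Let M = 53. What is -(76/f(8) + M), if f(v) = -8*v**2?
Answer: -6765/128 ≈ -52.852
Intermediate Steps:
-(76/f(8) + M) = -(76/(-8*8**2) + 53) = -(76/(-8*64) + 53) = -(76/(-512) + 53) = -(-1/512*76 + 53) = -(-19/128 + 53) = -1*6765/128 = -6765/128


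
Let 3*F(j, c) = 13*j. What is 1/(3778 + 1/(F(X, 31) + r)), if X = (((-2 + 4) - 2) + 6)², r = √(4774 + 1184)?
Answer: 69432240/262315592089 + 3*√662/262315592089 ≈ 0.00026469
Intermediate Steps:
r = 3*√662 (r = √5958 = 3*√662 ≈ 77.188)
X = 36 (X = ((2 - 2) + 6)² = (0 + 6)² = 6² = 36)
F(j, c) = 13*j/3 (F(j, c) = (13*j)/3 = 13*j/3)
1/(3778 + 1/(F(X, 31) + r)) = 1/(3778 + 1/((13/3)*36 + 3*√662)) = 1/(3778 + 1/(156 + 3*√662))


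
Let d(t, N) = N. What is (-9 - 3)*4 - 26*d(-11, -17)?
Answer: 394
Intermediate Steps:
(-9 - 3)*4 - 26*d(-11, -17) = (-9 - 3)*4 - 26*(-17) = -12*4 + 442 = -48 + 442 = 394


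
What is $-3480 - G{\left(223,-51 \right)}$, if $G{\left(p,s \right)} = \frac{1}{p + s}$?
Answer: $- \frac{598561}{172} \approx -3480.0$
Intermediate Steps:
$-3480 - G{\left(223,-51 \right)} = -3480 - \frac{1}{223 - 51} = -3480 - \frac{1}{172} = - \frac{598561}{172}$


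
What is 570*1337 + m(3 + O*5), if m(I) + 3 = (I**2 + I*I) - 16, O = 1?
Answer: 762199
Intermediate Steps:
m(I) = -19 + 2*I**2 (m(I) = -3 + ((I**2 + I*I) - 16) = -3 + ((I**2 + I**2) - 16) = -3 + (2*I**2 - 16) = -3 + (-16 + 2*I**2) = -19 + 2*I**2)
570*1337 + m(3 + O*5) = 570*1337 + (-19 + 2*(3 + 1*5)**2) = 762090 + (-19 + 2*(3 + 5)**2) = 762090 + (-19 + 2*8**2) = 762090 + (-19 + 2*64) = 762090 + (-19 + 128) = 762090 + 109 = 762199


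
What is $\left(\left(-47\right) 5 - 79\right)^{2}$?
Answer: $98596$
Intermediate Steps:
$\left(\left(-47\right) 5 - 79\right)^{2} = \left(-235 - 79\right)^{2} = \left(-314\right)^{2} = 98596$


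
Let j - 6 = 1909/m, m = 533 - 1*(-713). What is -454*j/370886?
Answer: -2130395/231061978 ≈ -0.0092200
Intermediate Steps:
m = 1246 (m = 533 + 713 = 1246)
j = 9385/1246 (j = 6 + 1909/1246 = 9385/1246 ≈ 7.5321)
-454*j/370886 = -454*9385/1246/370886 = -2130395/623*1/370886 = -2130395/231061978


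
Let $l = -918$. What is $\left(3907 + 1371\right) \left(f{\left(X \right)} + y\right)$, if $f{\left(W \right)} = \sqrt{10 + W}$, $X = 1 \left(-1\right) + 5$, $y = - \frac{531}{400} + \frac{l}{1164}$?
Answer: $- \frac{216680373}{19400} + 5278 \sqrt{14} \approx 8579.4$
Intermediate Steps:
$y = - \frac{82107}{38800}$ ($y = - \frac{531}{400} - \frac{918}{1164} = \left(-531\right) \frac{1}{400} - \frac{153}{194} = - \frac{531}{400} - \frac{153}{194} = - \frac{82107}{38800} \approx -2.1162$)
$X = 4$ ($X = -1 + 5 = 4$)
$\left(3907 + 1371\right) \left(f{\left(X \right)} + y\right) = \left(3907 + 1371\right) \left(\sqrt{10 + 4} - \frac{82107}{38800}\right) = 5278 \left(\sqrt{14} - \frac{82107}{38800}\right) = 5278 \left(- \frac{82107}{38800} + \sqrt{14}\right) = - \frac{216680373}{19400} + 5278 \sqrt{14}$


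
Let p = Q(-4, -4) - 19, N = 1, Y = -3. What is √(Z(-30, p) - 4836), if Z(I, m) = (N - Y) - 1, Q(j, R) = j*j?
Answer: 3*I*√537 ≈ 69.52*I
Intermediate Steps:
Q(j, R) = j²
p = -3 (p = (-4)² - 19 = 16 - 19 = -3)
Z(I, m) = 3 (Z(I, m) = (1 - 1*(-3)) - 1 = (1 + 3) - 1 = 4 - 1 = 3)
√(Z(-30, p) - 4836) = √(3 - 4836) = √(-4833) = 3*I*√537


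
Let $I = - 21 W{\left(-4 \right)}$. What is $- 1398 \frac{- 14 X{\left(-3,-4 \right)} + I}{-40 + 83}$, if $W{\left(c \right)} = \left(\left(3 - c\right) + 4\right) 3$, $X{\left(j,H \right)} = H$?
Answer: $\frac{890526}{43} \approx 20710.0$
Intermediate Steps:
$W{\left(c \right)} = 21 - 3 c$ ($W{\left(c \right)} = \left(7 - c\right) 3 = 21 - 3 c$)
$I = -693$ ($I = - 21 \left(21 - -12\right) = - 21 \left(21 + 12\right) = \left(-21\right) 33 = -693$)
$- 1398 \frac{- 14 X{\left(-3,-4 \right)} + I}{-40 + 83} = - 1398 \frac{\left(-14\right) \left(-4\right) - 693}{-40 + 83} = - 1398 \frac{56 - 693}{43} = - 1398 \left(\left(-637\right) \frac{1}{43}\right) = \left(-1398\right) \left(- \frac{637}{43}\right) = \frac{890526}{43}$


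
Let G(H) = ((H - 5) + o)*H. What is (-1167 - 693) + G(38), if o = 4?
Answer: -454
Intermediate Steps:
G(H) = H*(-1 + H) (G(H) = ((H - 5) + 4)*H = ((-5 + H) + 4)*H = (-1 + H)*H = H*(-1 + H))
(-1167 - 693) + G(38) = (-1167 - 693) + 38*(-1 + 38) = -1860 + 38*37 = -1860 + 1406 = -454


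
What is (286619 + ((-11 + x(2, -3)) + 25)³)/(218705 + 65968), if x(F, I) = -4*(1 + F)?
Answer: 286627/284673 ≈ 1.0069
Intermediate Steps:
x(F, I) = -4 - 4*F
(286619 + ((-11 + x(2, -3)) + 25)³)/(218705 + 65968) = (286619 + ((-11 + (-4 - 4*2)) + 25)³)/(218705 + 65968) = (286619 + ((-11 + (-4 - 8)) + 25)³)/284673 = (286619 + ((-11 - 12) + 25)³)*(1/284673) = (286619 + (-23 + 25)³)*(1/284673) = (286619 + 2³)*(1/284673) = (286619 + 8)*(1/284673) = 286627*(1/284673) = 286627/284673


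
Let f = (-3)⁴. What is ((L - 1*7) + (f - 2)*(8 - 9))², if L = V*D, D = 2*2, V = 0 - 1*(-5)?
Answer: 4356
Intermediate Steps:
f = 81
V = 5 (V = 0 + 5 = 5)
D = 4
L = 20 (L = 5*4 = 20)
((L - 1*7) + (f - 2)*(8 - 9))² = ((20 - 1*7) + (81 - 2)*(8 - 9))² = ((20 - 7) + 79*(-1))² = (13 - 79)² = (-66)² = 4356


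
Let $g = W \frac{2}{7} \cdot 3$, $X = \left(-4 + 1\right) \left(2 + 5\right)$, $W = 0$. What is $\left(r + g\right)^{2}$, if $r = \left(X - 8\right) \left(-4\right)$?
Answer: $13456$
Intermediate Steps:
$X = -21$ ($X = \left(-3\right) 7 = -21$)
$r = 116$ ($r = \left(-21 - 8\right) \left(-4\right) = \left(-29\right) \left(-4\right) = 116$)
$g = 0$ ($g = 0 \cdot \frac{2}{7} \cdot 3 = 0 \cdot 3 = 0$)
$\left(r + g\right)^{2} = \left(116 + 0\right)^{2} = 116^{2} = 13456$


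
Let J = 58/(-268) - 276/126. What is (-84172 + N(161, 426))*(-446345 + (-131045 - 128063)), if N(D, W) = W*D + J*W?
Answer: 785140668543/67 ≈ 1.1719e+10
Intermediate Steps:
J = -6773/2814 (J = 58*(-1/268) - 276*1/126 = -29/134 - 46/21 = -6773/2814 ≈ -2.4069)
N(D, W) = -6773*W/2814 + D*W (N(D, W) = W*D - 6773*W/2814 = D*W - 6773*W/2814 = -6773*W/2814 + D*W)
(-84172 + N(161, 426))*(-446345 + (-131045 - 128063)) = (-84172 + (1/2814)*426*(-6773 + 2814*161))*(-446345 + (-131045 - 128063)) = (-84172 + (1/2814)*426*(-6773 + 453054))*(-446345 - 259108) = (-84172 + (1/2814)*426*446281)*(-705453) = (-84172 + 31685951/469)*(-705453) = -7790717/469*(-705453) = 785140668543/67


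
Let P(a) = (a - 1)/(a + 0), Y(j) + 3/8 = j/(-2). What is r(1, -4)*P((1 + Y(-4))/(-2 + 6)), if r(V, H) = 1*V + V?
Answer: -22/21 ≈ -1.0476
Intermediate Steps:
Y(j) = -3/8 - j/2 (Y(j) = -3/8 + j/(-2) = -3/8 + j*(-½) = -3/8 - j/2)
r(V, H) = 2*V (r(V, H) = V + V = 2*V)
P(a) = (-1 + a)/a
r(1, -4)*P((1 + Y(-4))/(-2 + 6)) = (2*1)*((-1 + (1 + (-3/8 - ½*(-4)))/(-2 + 6))/(((1 + (-3/8 - ½*(-4)))/(-2 + 6)))) = 2*((-1 + (1 + (-3/8 + 2))/4)/(((1 + (-3/8 + 2))/4))) = 2*((-1 + (1 + 13/8)*(¼))/(((1 + 13/8)*(¼)))) = 2*((-1 + (21/8)*(¼))/(((21/8)*(¼)))) = 2*((-1 + 21/32)/(21/32)) = 2*((32/21)*(-11/32)) = 2*(-11/21) = -22/21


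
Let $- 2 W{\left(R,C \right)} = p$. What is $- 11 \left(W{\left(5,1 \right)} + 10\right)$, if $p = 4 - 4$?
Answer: $-110$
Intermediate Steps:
$p = 0$
$W{\left(R,C \right)} = 0$ ($W{\left(R,C \right)} = \left(- \frac{1}{2}\right) 0 = 0$)
$- 11 \left(W{\left(5,1 \right)} + 10\right) = - 11 \left(0 + 10\right) = \left(-11\right) 10 = -110$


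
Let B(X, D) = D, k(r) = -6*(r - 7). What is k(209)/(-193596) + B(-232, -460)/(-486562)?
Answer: 28281971/3924852373 ≈ 0.0072059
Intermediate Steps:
k(r) = 42 - 6*r (k(r) = -6*(-7 + r) = 42 - 6*r)
k(209)/(-193596) + B(-232, -460)/(-486562) = (42 - 6*209)/(-193596) - 460/(-486562) = (42 - 1254)*(-1/193596) - 460*(-1/486562) = -1212*(-1/193596) + 230/243281 = 101/16133 + 230/243281 = 28281971/3924852373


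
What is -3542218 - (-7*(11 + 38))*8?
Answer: -3539474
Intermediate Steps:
-3542218 - (-7*(11 + 38))*8 = -3542218 - (-7*49)*8 = -3542218 - (-343)*8 = -3542218 - 1*(-2744) = -3542218 + 2744 = -3539474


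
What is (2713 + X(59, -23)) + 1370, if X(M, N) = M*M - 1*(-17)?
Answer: 7581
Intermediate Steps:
X(M, N) = 17 + M² (X(M, N) = M² + 17 = 17 + M²)
(2713 + X(59, -23)) + 1370 = (2713 + (17 + 59²)) + 1370 = (2713 + (17 + 3481)) + 1370 = (2713 + 3498) + 1370 = 6211 + 1370 = 7581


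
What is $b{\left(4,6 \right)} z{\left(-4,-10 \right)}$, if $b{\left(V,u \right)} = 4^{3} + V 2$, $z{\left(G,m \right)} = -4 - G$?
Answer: $0$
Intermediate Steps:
$b{\left(V,u \right)} = 64 + 2 V$
$b{\left(4,6 \right)} z{\left(-4,-10 \right)} = \left(64 + 2 \cdot 4\right) \left(-4 - -4\right) = \left(64 + 8\right) \left(-4 + 4\right) = 72 \cdot 0 = 0$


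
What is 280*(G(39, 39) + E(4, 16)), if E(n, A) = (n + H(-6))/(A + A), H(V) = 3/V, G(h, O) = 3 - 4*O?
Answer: -342475/8 ≈ -42809.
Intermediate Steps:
E(n, A) = (-½ + n)/(2*A) (E(n, A) = (n + 3/(-6))/(A + A) = (n + 3*(-⅙))/((2*A)) = (n - ½)*(1/(2*A)) = (-½ + n)*(1/(2*A)) = (-½ + n)/(2*A))
280*(G(39, 39) + E(4, 16)) = 280*((3 - 4*39) + (¼)*(-1 + 2*4)/16) = 280*((3 - 156) + (¼)*(1/16)*(-1 + 8)) = 280*(-153 + (¼)*(1/16)*7) = 280*(-153 + 7/64) = 280*(-9785/64) = -342475/8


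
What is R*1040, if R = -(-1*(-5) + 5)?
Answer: -10400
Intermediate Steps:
R = -10 (R = -(5 + 5) = -1*10 = -10)
R*1040 = -10*1040 = -10400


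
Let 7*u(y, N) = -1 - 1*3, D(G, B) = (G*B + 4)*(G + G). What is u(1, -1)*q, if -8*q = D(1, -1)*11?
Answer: 33/7 ≈ 4.7143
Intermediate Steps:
D(G, B) = 2*G*(4 + B*G) (D(G, B) = (B*G + 4)*(2*G) = (4 + B*G)*(2*G) = 2*G*(4 + B*G))
u(y, N) = -4/7 (u(y, N) = (-1 - 1*3)/7 = (-1 - 3)/7 = (⅐)*(-4) = -4/7)
q = -33/4 (q = -2*1*(4 - 1*1)*11/8 = -2*1*(4 - 1)*11/8 = -2*1*3*11/8 = -3*11/4 = -⅛*66 = -33/4 ≈ -8.2500)
u(1, -1)*q = -4/7*(-33/4) = 33/7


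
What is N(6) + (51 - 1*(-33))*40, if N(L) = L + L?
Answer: 3372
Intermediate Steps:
N(L) = 2*L
N(6) + (51 - 1*(-33))*40 = 2*6 + (51 - 1*(-33))*40 = 12 + (51 + 33)*40 = 12 + 84*40 = 12 + 3360 = 3372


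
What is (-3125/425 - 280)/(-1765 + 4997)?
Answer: -4885/54944 ≈ -0.088909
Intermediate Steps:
(-3125/425 - 280)/(-1765 + 4997) = (-3125*1/425 - 280)/3232 = (-125/17 - 280)*(1/3232) = -4885/17*1/3232 = -4885/54944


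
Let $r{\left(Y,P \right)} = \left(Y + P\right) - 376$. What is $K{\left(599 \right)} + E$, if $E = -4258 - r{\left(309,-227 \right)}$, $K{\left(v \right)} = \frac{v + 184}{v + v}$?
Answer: $- \frac{4748089}{1198} \approx -3963.3$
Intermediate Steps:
$K{\left(v \right)} = \frac{184 + v}{2 v}$
$r{\left(Y,P \right)} = -376 + P + Y$ ($r{\left(Y,P \right)} = \left(P + Y\right) - 376 = -376 + P + Y$)
$E = -3964$ ($E = -4258 - \left(-376 - 227 + 309\right) = -4258 - -294 = -4258 + 294 = -3964$)
$K{\left(599 \right)} + E = \frac{184 + 599}{2 \cdot 599} - 3964 = \frac{1}{2} \cdot \frac{1}{599} \cdot 783 - 3964 = \frac{783}{1198} - 3964 = - \frac{4748089}{1198}$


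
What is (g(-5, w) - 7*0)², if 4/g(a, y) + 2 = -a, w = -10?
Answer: 16/9 ≈ 1.7778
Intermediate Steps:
g(a, y) = 4/(-2 - a)
(g(-5, w) - 7*0)² = (-4/(2 - 5) - 7*0)² = (-4/(-3) + 0)² = (-4*(-⅓) + 0)² = (4/3 + 0)² = (4/3)² = 16/9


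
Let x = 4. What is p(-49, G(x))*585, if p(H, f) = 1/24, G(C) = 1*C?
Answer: 195/8 ≈ 24.375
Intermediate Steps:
G(C) = C
p(H, f) = 1/24
p(-49, G(x))*585 = (1/24)*585 = 195/8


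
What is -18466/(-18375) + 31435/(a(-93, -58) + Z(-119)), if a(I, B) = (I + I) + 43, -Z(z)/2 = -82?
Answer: 1310671/875 ≈ 1497.9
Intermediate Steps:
Z(z) = 164 (Z(z) = -2*(-82) = 164)
a(I, B) = 43 + 2*I (a(I, B) = 2*I + 43 = 43 + 2*I)
-18466/(-18375) + 31435/(a(-93, -58) + Z(-119)) = -18466/(-18375) + 31435/((43 + 2*(-93)) + 164) = -18466*(-1/18375) + 31435/((43 - 186) + 164) = 2638/2625 + 31435/(-143 + 164) = 2638/2625 + 31435/21 = 1310671/875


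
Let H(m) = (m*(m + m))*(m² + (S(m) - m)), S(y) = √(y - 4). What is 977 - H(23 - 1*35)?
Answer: -43951 - 1152*I ≈ -43951.0 - 1152.0*I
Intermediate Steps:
S(y) = √(-4 + y)
H(m) = 2*m²*(m² + √(-4 + m) - m) (H(m) = (m*(m + m))*(m² + (√(-4 + m) - m)) = (m*(2*m))*(m² + √(-4 + m) - m) = (2*m²)*(m² + √(-4 + m) - m) = 2*m²*(m² + √(-4 + m) - m))
977 - H(23 - 1*35) = 977 - 2*(23 - 1*35)²*((23 - 1*35)² + √(-4 + (23 - 1*35)) - (23 - 1*35)) = 977 - 2*(23 - 35)²*((23 - 35)² + √(-4 + (23 - 35)) - (23 - 35)) = 977 - 2*(-12)²*((-12)² + √(-4 - 12) - 1*(-12)) = 977 - 2*144*(144 + √(-16) + 12) = 977 - 2*144*(144 + 4*I + 12) = 977 - 2*144*(156 + 4*I) = 977 - (44928 + 1152*I) = 977 + (-44928 - 1152*I) = -43951 - 1152*I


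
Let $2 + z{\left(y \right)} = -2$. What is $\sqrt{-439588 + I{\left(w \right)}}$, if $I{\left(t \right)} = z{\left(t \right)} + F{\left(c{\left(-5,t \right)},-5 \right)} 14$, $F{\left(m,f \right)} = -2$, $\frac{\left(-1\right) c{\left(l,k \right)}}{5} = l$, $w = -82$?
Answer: $2 i \sqrt{109905} \approx 663.04 i$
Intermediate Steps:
$c{\left(l,k \right)} = - 5 l$
$z{\left(y \right)} = -4$ ($z{\left(y \right)} = -2 - 2 = -4$)
$I{\left(t \right)} = -32$ ($I{\left(t \right)} = -4 - 28 = -32$)
$\sqrt{-439588 + I{\left(w \right)}} = \sqrt{-439588 - 32} = \sqrt{-439620} = 2 i \sqrt{109905}$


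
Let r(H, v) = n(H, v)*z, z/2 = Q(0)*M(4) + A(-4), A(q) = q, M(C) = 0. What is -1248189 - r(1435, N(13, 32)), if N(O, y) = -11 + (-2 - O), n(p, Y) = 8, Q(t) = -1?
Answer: -1248125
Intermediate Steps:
z = -8 (z = 2*(-1*0 - 4) = 2*(0 - 4) = 2*(-4) = -8)
N(O, y) = -13 - O
r(H, v) = -64 (r(H, v) = 8*(-8) = -64)
-1248189 - r(1435, N(13, 32)) = -1248189 - 1*(-64) = -1248189 + 64 = -1248125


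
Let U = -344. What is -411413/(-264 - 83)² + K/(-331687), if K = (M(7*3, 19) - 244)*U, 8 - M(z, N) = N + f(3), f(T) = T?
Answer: -147146883299/39938099983 ≈ -3.6844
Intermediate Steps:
M(z, N) = 5 - N (M(z, N) = 8 - (N + 3) = 8 - (3 + N) = 8 + (-3 - N) = 5 - N)
K = 88752 (K = ((5 - 1*19) - 244)*(-344) = ((5 - 19) - 244)*(-344) = (-14 - 244)*(-344) = -258*(-344) = 88752)
-411413/(-264 - 83)² + K/(-331687) = -411413/(-264 - 83)² + 88752/(-331687) = -411413/((-347)²) + 88752*(-1/331687) = -411413/120409 - 88752/331687 = -147146883299/39938099983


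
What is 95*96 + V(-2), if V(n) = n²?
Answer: 9124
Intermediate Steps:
95*96 + V(-2) = 95*96 + (-2)² = 9120 + 4 = 9124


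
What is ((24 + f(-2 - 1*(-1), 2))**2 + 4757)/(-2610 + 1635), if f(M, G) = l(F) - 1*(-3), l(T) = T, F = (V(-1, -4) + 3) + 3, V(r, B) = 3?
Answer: -6053/975 ≈ -6.2082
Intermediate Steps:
F = 9 (F = (3 + 3) + 3 = 6 + 3 = 9)
f(M, G) = 12 (f(M, G) = 9 - 1*(-3) = 9 + 3 = 12)
((24 + f(-2 - 1*(-1), 2))**2 + 4757)/(-2610 + 1635) = ((24 + 12)**2 + 4757)/(-2610 + 1635) = (36**2 + 4757)/(-975) = (1296 + 4757)*(-1/975) = 6053*(-1/975) = -6053/975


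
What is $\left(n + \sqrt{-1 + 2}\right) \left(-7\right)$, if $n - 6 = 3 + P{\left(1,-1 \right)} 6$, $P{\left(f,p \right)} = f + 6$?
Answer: $-364$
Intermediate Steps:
$P{\left(f,p \right)} = 6 + f$
$n = 51$ ($n = 6 + \left(3 + \left(6 + 1\right) 6\right) = 6 + \left(3 + 7 \cdot 6\right) = 6 + \left(3 + 42\right) = 6 + 45 = 51$)
$\left(n + \sqrt{-1 + 2}\right) \left(-7\right) = \left(51 + \sqrt{-1 + 2}\right) \left(-7\right) = \left(51 + \sqrt{1}\right) \left(-7\right) = \left(51 + 1\right) \left(-7\right) = 52 \left(-7\right) = -364$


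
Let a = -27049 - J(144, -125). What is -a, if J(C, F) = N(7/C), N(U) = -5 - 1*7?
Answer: 27037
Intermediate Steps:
N(U) = -12 (N(U) = -5 - 7 = -12)
J(C, F) = -12
a = -27037 (a = -27049 - 1*(-12) = -27049 + 12 = -27037)
-a = -1*(-27037) = 27037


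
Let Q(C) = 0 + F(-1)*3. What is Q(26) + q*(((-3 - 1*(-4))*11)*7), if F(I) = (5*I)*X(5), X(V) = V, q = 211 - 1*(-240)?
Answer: 34652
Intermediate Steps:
q = 451 (q = 211 + 240 = 451)
F(I) = 25*I (F(I) = (5*I)*5 = 25*I)
Q(C) = -75 (Q(C) = 0 + (25*(-1))*3 = 0 - 25*3 = 0 - 75 = -75)
Q(26) + q*(((-3 - 1*(-4))*11)*7) = -75 + 451*(((-3 - 1*(-4))*11)*7) = -75 + 451*(((-3 + 4)*11)*7) = -75 + 451*((1*11)*7) = -75 + 451*(11*7) = -75 + 451*77 = -75 + 34727 = 34652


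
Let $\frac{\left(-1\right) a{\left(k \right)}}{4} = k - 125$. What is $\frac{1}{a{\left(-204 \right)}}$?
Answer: $\frac{1}{1316} \approx 0.00075988$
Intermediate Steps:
$a{\left(k \right)} = 500 - 4 k$ ($a{\left(k \right)} = - 4 \left(k - 125\right) = - 4 \left(-125 + k\right) = 500 - 4 k$)
$\frac{1}{a{\left(-204 \right)}} = \frac{1}{500 - -816} = \frac{1}{500 + 816} = \frac{1}{1316}$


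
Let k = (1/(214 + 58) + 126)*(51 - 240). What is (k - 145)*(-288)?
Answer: 117306666/17 ≈ 6.9004e+6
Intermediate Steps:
k = -6477597/272 (k = (1/272 + 126)*(-189) = (34273/272)*(-189) = -6477597/272 ≈ -23815.)
(k - 145)*(-288) = (-6477597/272 - 145)*(-288) = -6517037/272*(-288) = 117306666/17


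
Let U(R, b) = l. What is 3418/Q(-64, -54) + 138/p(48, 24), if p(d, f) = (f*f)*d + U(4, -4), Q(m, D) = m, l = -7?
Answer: -47234053/884512 ≈ -53.401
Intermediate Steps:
U(R, b) = -7
p(d, f) = -7 + d*f² (p(d, f) = (f*f)*d - 7 = f²*d - 7 = d*f² - 7 = -7 + d*f²)
3418/Q(-64, -54) + 138/p(48, 24) = 3418/(-64) + 138/(-7 + 48*24²) = 3418*(-1/64) + 138/(-7 + 48*576) = -1709/32 + 138/(-7 + 27648) = -1709/32 + 138/27641 = -47234053/884512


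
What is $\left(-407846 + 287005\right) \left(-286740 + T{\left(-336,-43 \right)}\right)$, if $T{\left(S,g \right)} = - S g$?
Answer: $36395859108$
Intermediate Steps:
$T{\left(S,g \right)} = - S g$
$\left(-407846 + 287005\right) \left(-286740 + T{\left(-336,-43 \right)}\right) = \left(-407846 + 287005\right) \left(-286740 - \left(-336\right) \left(-43\right)\right) = - 120841 \left(-286740 - 14448\right) = \left(-120841\right) \left(-301188\right) = 36395859108$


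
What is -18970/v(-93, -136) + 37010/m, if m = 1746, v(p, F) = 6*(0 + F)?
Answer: 5276815/118728 ≈ 44.445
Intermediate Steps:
v(p, F) = 6*F
-18970/v(-93, -136) + 37010/m = -18970/(6*(-136)) + 37010/1746 = -18970/(-816) + 37010*(1/1746) = -18970*(-1/816) + 18505/873 = 9485/408 + 18505/873 = 5276815/118728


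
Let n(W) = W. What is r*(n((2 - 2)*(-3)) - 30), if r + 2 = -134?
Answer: 4080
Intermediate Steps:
r = -136 (r = -2 - 134 = -136)
r*(n((2 - 2)*(-3)) - 30) = -136*((2 - 2)*(-3) - 30) = -136*(0*(-3) - 30) = -136*(0 - 30) = -136*(-30) = 4080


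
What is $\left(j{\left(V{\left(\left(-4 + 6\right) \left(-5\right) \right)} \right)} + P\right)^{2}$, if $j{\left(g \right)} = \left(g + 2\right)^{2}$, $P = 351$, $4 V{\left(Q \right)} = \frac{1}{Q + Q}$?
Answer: $\frac{5160534565761}{40960000} \approx 1.2599 \cdot 10^{5}$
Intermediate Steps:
$V{\left(Q \right)} = \frac{1}{8 Q}$ ($V{\left(Q \right)} = \frac{1}{4 \left(Q + Q\right)} = \frac{1}{4 \cdot 2 Q} = \frac{\frac{1}{2} \frac{1}{Q}}{4} = \frac{1}{8 Q}$)
$j{\left(g \right)} = \left(2 + g\right)^{2}$
$\left(j{\left(V{\left(\left(-4 + 6\right) \left(-5\right) \right)} \right)} + P\right)^{2} = \left(\left(2 + \frac{1}{8 \left(-4 + 6\right) \left(-5\right)}\right)^{2} + 351\right)^{2} = \left(\left(2 + \frac{1}{8 \cdot 2 \left(-5\right)}\right)^{2} + 351\right)^{2} = \left(\left(2 + \frac{1}{8 \left(-10\right)}\right)^{2} + 351\right)^{2} = \left(\left(2 + \frac{1}{8} \left(- \frac{1}{10}\right)\right)^{2} + 351\right)^{2} = \left(\left(2 - \frac{1}{80}\right)^{2} + 351\right)^{2} = \left(\left(\frac{159}{80}\right)^{2} + 351\right)^{2} = \left(\frac{25281}{6400} + 351\right)^{2} = \left(\frac{2271681}{6400}\right)^{2} = \frac{5160534565761}{40960000}$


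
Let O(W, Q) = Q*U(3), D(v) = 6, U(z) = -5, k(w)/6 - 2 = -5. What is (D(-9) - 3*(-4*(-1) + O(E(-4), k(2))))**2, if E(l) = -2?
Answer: 76176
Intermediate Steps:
k(w) = -18 (k(w) = 12 + 6*(-5) = 12 - 30 = -18)
O(W, Q) = -5*Q (O(W, Q) = Q*(-5) = -5*Q)
(D(-9) - 3*(-4*(-1) + O(E(-4), k(2))))**2 = (6 - 3*(-4*(-1) - 5*(-18)))**2 = (6 - 3*(4 + 90))**2 = (6 - 3*94)**2 = (6 - 282)**2 = (-276)**2 = 76176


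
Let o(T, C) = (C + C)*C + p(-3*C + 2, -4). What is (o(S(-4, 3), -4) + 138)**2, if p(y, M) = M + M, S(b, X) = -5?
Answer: 26244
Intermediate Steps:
p(y, M) = 2*M
o(T, C) = -8 + 2*C**2 (o(T, C) = (C + C)*C + 2*(-4) = (2*C)*C - 8 = 2*C**2 - 8 = -8 + 2*C**2)
(o(S(-4, 3), -4) + 138)**2 = ((-8 + 2*(-4)**2) + 138)**2 = ((-8 + 2*16) + 138)**2 = ((-8 + 32) + 138)**2 = (24 + 138)**2 = 162**2 = 26244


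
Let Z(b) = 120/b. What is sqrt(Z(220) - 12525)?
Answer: I*sqrt(1515459)/11 ≈ 111.91*I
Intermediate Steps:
sqrt(Z(220) - 12525) = sqrt(120/220 - 12525) = sqrt(120*(1/220) - 12525) = sqrt(6/11 - 12525) = sqrt(-137769/11) = I*sqrt(1515459)/11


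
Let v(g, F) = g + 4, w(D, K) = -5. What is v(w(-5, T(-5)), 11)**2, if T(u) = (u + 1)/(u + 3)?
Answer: 1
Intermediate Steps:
T(u) = (1 + u)/(3 + u)
v(g, F) = 4 + g
v(w(-5, T(-5)), 11)**2 = (4 - 5)**2 = (-1)**2 = 1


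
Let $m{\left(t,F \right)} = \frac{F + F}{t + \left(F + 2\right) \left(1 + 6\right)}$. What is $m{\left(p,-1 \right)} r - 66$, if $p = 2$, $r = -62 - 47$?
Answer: $- \frac{376}{9} \approx -41.778$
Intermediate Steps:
$r = -109$ ($r = -62 - 47 = -109$)
$m{\left(t,F \right)} = \frac{2 F}{14 + t + 7 F}$ ($m{\left(t,F \right)} = \frac{2 F}{t + \left(2 + F\right) 7} = \frac{2 F}{t + \left(14 + 7 F\right)} = \frac{2 F}{14 + t + 7 F}$)
$m{\left(p,-1 \right)} r - 66 = 2 \left(-1\right) \frac{1}{14 + 2 + 7 \left(-1\right)} \left(-109\right) - 66 = 2 \left(-1\right) \frac{1}{14 + 2 - 7} \left(-109\right) - 66 = 2 \left(-1\right) \frac{1}{9} \left(-109\right) - 66 = \left(- \frac{2}{9}\right) \left(-109\right) - 66 = \frac{218}{9} - 66 = - \frac{376}{9}$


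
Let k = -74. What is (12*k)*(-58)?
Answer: 51504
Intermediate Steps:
(12*k)*(-58) = (12*(-74))*(-58) = -888*(-58) = 51504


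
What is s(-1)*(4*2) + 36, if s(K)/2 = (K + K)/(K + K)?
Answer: 52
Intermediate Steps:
s(K) = 2 (s(K) = 2*((K + K)/(K + K)) = 2*((2*K)/((2*K))) = 2*((2*K)*(1/(2*K))) = 2*1 = 2)
s(-1)*(4*2) + 36 = 2*(4*2) + 36 = 2*8 + 36 = 16 + 36 = 52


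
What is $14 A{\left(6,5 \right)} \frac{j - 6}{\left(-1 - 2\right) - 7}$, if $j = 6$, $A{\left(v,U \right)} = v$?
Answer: $0$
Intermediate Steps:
$14 A{\left(6,5 \right)} \frac{j - 6}{\left(-1 - 2\right) - 7} = 14 \cdot 6 \frac{6 - 6}{\left(-1 - 2\right) - 7} = 84 \frac{0}{-3 - 7} = 84 \frac{0}{-10} = 84 \cdot 0 \left(- \frac{1}{10}\right) = 84 \cdot 0 = 0$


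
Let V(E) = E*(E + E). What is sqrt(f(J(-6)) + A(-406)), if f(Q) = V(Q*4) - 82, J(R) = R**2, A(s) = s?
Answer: 2*sqrt(10246) ≈ 202.45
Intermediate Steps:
V(E) = 2*E**2 (V(E) = E*(2*E) = 2*E**2)
f(Q) = -82 + 32*Q**2 (f(Q) = 2*(Q*4)**2 - 82 = 2*(4*Q)**2 - 82 = 2*(16*Q**2) - 82 = 32*Q**2 - 82 = -82 + 32*Q**2)
sqrt(f(J(-6)) + A(-406)) = sqrt((-82 + 32*((-6)**2)**2) - 406) = sqrt((-82 + 32*36**2) - 406) = sqrt((-82 + 32*1296) - 406) = sqrt((-82 + 41472) - 406) = sqrt(41390 - 406) = sqrt(40984) = 2*sqrt(10246)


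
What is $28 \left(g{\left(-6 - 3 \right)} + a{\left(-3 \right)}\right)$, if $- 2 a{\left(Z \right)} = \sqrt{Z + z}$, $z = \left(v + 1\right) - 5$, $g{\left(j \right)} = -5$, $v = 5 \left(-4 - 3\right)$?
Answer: $-140 - 14 i \sqrt{42} \approx -140.0 - 90.73 i$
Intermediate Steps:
$v = -35$ ($v = 5 \left(-7\right) = -35$)
$z = -39$ ($z = \left(-35 + 1\right) - 5 = -34 - 5 = -39$)
$a{\left(Z \right)} = - \frac{\sqrt{-39 + Z}}{2}$ ($a{\left(Z \right)} = - \frac{\sqrt{Z - 39}}{2} = - \frac{\sqrt{-39 + Z}}{2}$)
$28 \left(g{\left(-6 - 3 \right)} + a{\left(-3 \right)}\right) = 28 \left(-5 - \frac{\sqrt{-39 - 3}}{2}\right) = 28 \left(-5 - \frac{\sqrt{-42}}{2}\right) = 28 \left(-5 - \frac{i \sqrt{42}}{2}\right) = -140 - 14 i \sqrt{42}$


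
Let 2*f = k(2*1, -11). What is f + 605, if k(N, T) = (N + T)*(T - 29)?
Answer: 785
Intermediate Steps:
k(N, T) = (-29 + T)*(N + T) (k(N, T) = (N + T)*(-29 + T) = (-29 + T)*(N + T))
f = 180 (f = ((-11)**2 - 58 - 29*(-11) + (2*1)*(-11))/2 = (121 - 29*2 + 319 + 2*(-11))/2 = (121 - 58 + 319 - 22)/2 = (1/2)*360 = 180)
f + 605 = 180 + 605 = 785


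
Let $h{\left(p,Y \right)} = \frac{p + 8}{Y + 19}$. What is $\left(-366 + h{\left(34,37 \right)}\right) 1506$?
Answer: $- \frac{1100133}{2} \approx -5.5007 \cdot 10^{5}$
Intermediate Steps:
$h{\left(p,Y \right)} = \frac{8 + p}{19 + Y}$
$\left(-366 + h{\left(34,37 \right)}\right) 1506 = \left(-366 + \frac{8 + 34}{19 + 37}\right) 1506 = \left(-366 + \frac{1}{56} \cdot 42\right) 1506 = \left(-366 + \frac{3}{4}\right) 1506 = \left(- \frac{1461}{4}\right) 1506 = - \frac{1100133}{2}$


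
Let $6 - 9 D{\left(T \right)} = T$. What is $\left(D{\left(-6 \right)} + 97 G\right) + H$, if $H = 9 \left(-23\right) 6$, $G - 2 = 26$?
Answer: $\frac{4426}{3} \approx 1475.3$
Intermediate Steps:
$G = 28$ ($G = 2 + 26 = 28$)
$D{\left(T \right)} = \frac{2}{3} - \frac{T}{9}$
$H = -1242$ ($H = \left(-207\right) 6 = -1242$)
$\left(D{\left(-6 \right)} + 97 G\right) + H = \left(\left(\frac{2}{3} - - \frac{2}{3}\right) + 97 \cdot 28\right) - 1242 = \left(\left(\frac{2}{3} + \frac{2}{3}\right) + 2716\right) - 1242 = \left(\frac{4}{3} + 2716\right) - 1242 = \frac{8152}{3} - 1242 = \frac{4426}{3}$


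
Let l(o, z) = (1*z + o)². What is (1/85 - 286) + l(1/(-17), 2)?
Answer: -407808/1445 ≈ -282.22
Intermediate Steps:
l(o, z) = (o + z)² (l(o, z) = (z + o)² = (o + z)²)
(1/85 - 286) + l(1/(-17), 2) = (1/85 - 286) + (1/(-17) + 2)² = (1/85 - 286) + (-1/17 + 2)² = -24309/85 + (33/17)² = -24309/85 + 1089/289 = -407808/1445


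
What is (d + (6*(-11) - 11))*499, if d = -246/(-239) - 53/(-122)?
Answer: -1099041013/29158 ≈ -37693.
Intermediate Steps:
d = 42679/29158 (d = -246*(-1/239) - 53*(-1/122) = 246/239 + 53/122 = 42679/29158 ≈ 1.4637)
(d + (6*(-11) - 11))*499 = (42679/29158 + (6*(-11) - 11))*499 = (42679/29158 + (-66 - 11))*499 = (42679/29158 - 77)*499 = -2202487/29158*499 = -1099041013/29158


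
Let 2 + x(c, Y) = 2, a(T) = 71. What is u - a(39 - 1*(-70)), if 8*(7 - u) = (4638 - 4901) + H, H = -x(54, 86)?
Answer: -249/8 ≈ -31.125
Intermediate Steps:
x(c, Y) = 0 (x(c, Y) = -2 + 2 = 0)
H = 0 (H = -1*0 = 0)
u = 319/8 (u = 7 - ((4638 - 4901) + 0)/8 = 7 - (-263 + 0)/8 = 7 - 1/8*(-263) = 7 + 263/8 = 319/8 ≈ 39.875)
u - a(39 - 1*(-70)) = 319/8 - 1*71 = 319/8 - 71 = -249/8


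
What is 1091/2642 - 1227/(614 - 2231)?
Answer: 1668627/1424038 ≈ 1.1718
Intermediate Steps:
1091/2642 - 1227/(614 - 2231) = 1091*(1/2642) - 1227/(-1617) = 1091/2642 - 1227*(-1/1617) = 1091/2642 + 409/539 = 1668627/1424038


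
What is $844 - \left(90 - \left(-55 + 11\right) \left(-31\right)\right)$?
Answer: $2118$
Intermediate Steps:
$844 - \left(90 - \left(-55 + 11\right) \left(-31\right)\right) = 844 - -1274 = 844 + \left(-90 + 1364\right) = 844 + 1274 = 2118$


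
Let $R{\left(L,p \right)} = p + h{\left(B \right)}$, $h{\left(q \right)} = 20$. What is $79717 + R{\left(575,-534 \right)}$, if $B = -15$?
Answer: $79203$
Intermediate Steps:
$R{\left(L,p \right)} = 20 + p$ ($R{\left(L,p \right)} = p + 20 = 20 + p$)
$79717 + R{\left(575,-534 \right)} = 79717 + \left(20 - 534\right) = 79717 - 514 = 79203$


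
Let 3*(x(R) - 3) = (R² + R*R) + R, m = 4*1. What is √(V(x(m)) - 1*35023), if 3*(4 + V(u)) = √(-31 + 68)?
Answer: √(-315243 + 3*√37)/3 ≈ 187.15*I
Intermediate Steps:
m = 4
x(R) = 3 + R/3 + 2*R²/3 (x(R) = 3 + ((R² + R*R) + R)/3 = 3 + ((R² + R²) + R)/3 = 3 + (2*R² + R)/3 = 3 + (R + 2*R²)/3 = 3 + (R/3 + 2*R²/3) = 3 + R/3 + 2*R²/3)
V(u) = -4 + √37/3 (V(u) = -4 + √(-31 + 68)/3 = -4 + √37/3)
√(V(x(m)) - 1*35023) = √((-4 + √37/3) - 1*35023) = √((-4 + √37/3) - 35023) = √(-35027 + √37/3)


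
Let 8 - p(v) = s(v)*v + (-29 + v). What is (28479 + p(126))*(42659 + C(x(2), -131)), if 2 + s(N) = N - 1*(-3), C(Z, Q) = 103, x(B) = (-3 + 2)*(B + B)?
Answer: 529735656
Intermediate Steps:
x(B) = -2*B
s(N) = 1 + N (s(N) = -2 + (N - 1*(-3)) = -2 + (N + 3) = -2 + (3 + N) = 1 + N)
p(v) = 37 - v - v*(1 + v) (p(v) = 8 - ((1 + v)*v + (-29 + v)) = 8 - (v*(1 + v) + (-29 + v)) = 8 - (-29 + v + v*(1 + v)) = 8 + (29 - v - v*(1 + v)) = 37 - v - v*(1 + v))
(28479 + p(126))*(42659 + C(x(2), -131)) = (28479 + (37 - 1*126 - 1*126*(1 + 126)))*(42659 + 103) = (28479 + (37 - 126 - 1*126*127))*42762 = (28479 + (37 - 126 - 16002))*42762 = (28479 - 16091)*42762 = 12388*42762 = 529735656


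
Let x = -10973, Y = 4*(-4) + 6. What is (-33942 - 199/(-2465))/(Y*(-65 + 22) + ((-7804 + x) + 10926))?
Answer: 83666831/18292765 ≈ 4.5738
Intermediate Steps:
Y = -10 (Y = -16 + 6 = -10)
(-33942 - 199/(-2465))/(Y*(-65 + 22) + ((-7804 + x) + 10926)) = (-33942 - 199/(-2465))/(-10*(-65 + 22) + ((-7804 - 10973) + 10926)) = (-33942 - 199*(-1/2465))/(-10*(-43) + (-18777 + 10926)) = (-33942 + 199/2465)/(430 - 7851) = -83666831/2465/(-7421) = -83666831/2465*(-1/7421) = 83666831/18292765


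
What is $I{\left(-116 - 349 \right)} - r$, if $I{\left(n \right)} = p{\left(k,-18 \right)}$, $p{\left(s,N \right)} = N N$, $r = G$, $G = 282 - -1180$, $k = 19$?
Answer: $-1138$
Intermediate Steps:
$G = 1462$ ($G = 282 + 1180 = 1462$)
$r = 1462$
$p{\left(s,N \right)} = N^{2}$
$I{\left(n \right)} = 324$ ($I{\left(n \right)} = \left(-18\right)^{2} = 324$)
$I{\left(-116 - 349 \right)} - r = 324 - 1462 = -1138$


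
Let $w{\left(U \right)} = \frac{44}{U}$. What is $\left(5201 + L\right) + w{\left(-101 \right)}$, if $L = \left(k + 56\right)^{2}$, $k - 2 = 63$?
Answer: $\frac{2003998}{101} \approx 19842.0$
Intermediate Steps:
$k = 65$ ($k = 2 + 63 = 65$)
$L = 14641$ ($L = \left(65 + 56\right)^{2} = 121^{2} = 14641$)
$\left(5201 + L\right) + w{\left(-101 \right)} = \left(5201 + 14641\right) + \frac{44}{-101} = 19842 + 44 \left(- \frac{1}{101}\right) = 19842 - \frac{44}{101} = \frac{2003998}{101}$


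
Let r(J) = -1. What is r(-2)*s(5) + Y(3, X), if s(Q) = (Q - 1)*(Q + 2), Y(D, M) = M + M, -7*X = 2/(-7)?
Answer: -1368/49 ≈ -27.918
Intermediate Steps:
X = 2/49 (X = -2/(7*(-7)) = -2*(-1)/(7*7) = -⅐*(-2/7) = 2/49 ≈ 0.040816)
Y(D, M) = 2*M
s(Q) = (-1 + Q)*(2 + Q)
r(-2)*s(5) + Y(3, X) = -(-2 + 5 + 5²) + 2*(2/49) = -(-2 + 5 + 25) + 4/49 = -1*28 + 4/49 = -28 + 4/49 = -1368/49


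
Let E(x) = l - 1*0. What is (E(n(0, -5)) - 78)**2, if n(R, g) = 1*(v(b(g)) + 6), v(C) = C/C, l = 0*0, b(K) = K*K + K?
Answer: 6084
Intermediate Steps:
b(K) = K + K**2 (b(K) = K**2 + K = K + K**2)
l = 0
v(C) = 1
n(R, g) = 7 (n(R, g) = 1*(1 + 6) = 1*7 = 7)
E(x) = 0 (E(x) = 0 - 1*0 = 0 + 0 = 0)
(E(n(0, -5)) - 78)**2 = (0 - 78)**2 = (-78)**2 = 6084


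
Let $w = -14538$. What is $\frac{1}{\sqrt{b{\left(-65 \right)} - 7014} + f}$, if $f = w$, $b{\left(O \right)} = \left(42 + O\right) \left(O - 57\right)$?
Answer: $- \frac{7269}{105678826} - \frac{i \sqrt{263}}{52839413} \approx -6.8784 \cdot 10^{-5} - 3.0692 \cdot 10^{-7} i$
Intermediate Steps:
$b{\left(O \right)} = \left(-57 + O\right) \left(42 + O\right)$ ($b{\left(O \right)} = \left(42 + O\right) \left(-57 + O\right) = \left(-57 + O\right) \left(42 + O\right)$)
$f = -14538$
$\frac{1}{\sqrt{b{\left(-65 \right)} - 7014} + f} = \frac{1}{\sqrt{\left(-2394 + \left(-65\right)^{2} - -975\right) - 7014} - 14538} = \frac{1}{\sqrt{\left(-2394 + 4225 + 975\right) - 7014} - 14538} = \frac{1}{\sqrt{2806 - 7014} - 14538} = \frac{1}{\sqrt{-4208} - 14538} = \frac{1}{4 i \sqrt{263} - 14538} = \frac{1}{-14538 + 4 i \sqrt{263}}$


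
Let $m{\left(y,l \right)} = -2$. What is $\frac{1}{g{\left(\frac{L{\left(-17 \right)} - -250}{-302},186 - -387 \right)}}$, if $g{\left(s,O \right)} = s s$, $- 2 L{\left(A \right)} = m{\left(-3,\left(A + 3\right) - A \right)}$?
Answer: $\frac{91204}{63001} \approx 1.4477$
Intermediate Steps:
$L{\left(A \right)} = 1$ ($L{\left(A \right)} = \left(- \frac{1}{2}\right) \left(-2\right) = 1$)
$g{\left(s,O \right)} = s^{2}$
$\frac{1}{g{\left(\frac{L{\left(-17 \right)} - -250}{-302},186 - -387 \right)}} = \frac{1}{\left(\frac{1 - -250}{-302}\right)^{2}} = \frac{1}{\left(\left(1 + 250\right) \left(- \frac{1}{302}\right)\right)^{2}} = \frac{1}{\left(251 \left(- \frac{1}{302}\right)\right)^{2}} = \frac{1}{\left(- \frac{251}{302}\right)^{2}} = \frac{1}{\frac{63001}{91204}} = \frac{91204}{63001}$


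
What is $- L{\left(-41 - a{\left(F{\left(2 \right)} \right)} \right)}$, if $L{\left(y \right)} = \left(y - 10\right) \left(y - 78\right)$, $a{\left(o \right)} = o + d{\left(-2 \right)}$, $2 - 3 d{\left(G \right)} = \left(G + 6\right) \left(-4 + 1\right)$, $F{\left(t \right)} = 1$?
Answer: $- \frac{63580}{9} \approx -7064.4$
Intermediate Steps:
$d{\left(G \right)} = \frac{20}{3} + G$ ($d{\left(G \right)} = \frac{2}{3} - \frac{\left(G + 6\right) \left(-4 + 1\right)}{3} = \frac{2}{3} - \frac{\left(6 + G\right) \left(-3\right)}{3} = \frac{2}{3} - \frac{-18 - 3 G}{3} = \frac{2}{3} + \left(6 + G\right) = \frac{20}{3} + G$)
$a{\left(o \right)} = \frac{14}{3} + o$ ($a{\left(o \right)} = o + \left(\frac{20}{3} - 2\right) = o + \frac{14}{3} = \frac{14}{3} + o$)
$L{\left(y \right)} = \left(-78 + y\right) \left(-10 + y\right)$ ($L{\left(y \right)} = \left(-10 + y\right) \left(-78 + y\right) = \left(-78 + y\right) \left(-10 + y\right)$)
$- L{\left(-41 - a{\left(F{\left(2 \right)} \right)} \right)} = - (780 + \left(-41 - \left(\frac{14}{3} + 1\right)\right)^{2} - 88 \left(-41 - \left(\frac{14}{3} + 1\right)\right)) = - (780 + \left(-41 - \frac{17}{3}\right)^{2} - 88 \left(-41 - \frac{17}{3}\right)) = - (780 + \left(- \frac{140}{3}\right)^{2} - - \frac{12320}{3}) = - (780 + \frac{19600}{9} + \frac{12320}{3}) = \left(-1\right) \frac{63580}{9} = - \frac{63580}{9}$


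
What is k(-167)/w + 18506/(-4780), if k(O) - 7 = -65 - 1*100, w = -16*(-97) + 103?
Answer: -3138267/791090 ≈ -3.9670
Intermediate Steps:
w = 1655 (w = 1552 + 103 = 1655)
k(O) = -158 (k(O) = 7 + (-65 - 1*100) = 7 + (-65 - 100) = 7 - 165 = -158)
k(-167)/w + 18506/(-4780) = -158/1655 + 18506/(-4780) = -158*1/1655 + 18506*(-1/4780) = -158/1655 - 9253/2390 = -3138267/791090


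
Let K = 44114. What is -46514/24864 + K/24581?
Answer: -23255069/305590992 ≈ -0.076099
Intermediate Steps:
-46514/24864 + K/24581 = -46514/24864 + 44114/24581 = -46514*1/24864 + 44114*(1/24581) = -23257/12432 + 44114/24581 = -23255069/305590992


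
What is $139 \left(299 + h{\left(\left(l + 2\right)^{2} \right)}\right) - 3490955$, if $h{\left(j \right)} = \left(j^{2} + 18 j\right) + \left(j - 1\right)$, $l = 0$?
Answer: $-3436745$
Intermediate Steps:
$h{\left(j \right)} = -1 + j^{2} + 19 j$ ($h{\left(j \right)} = \left(j^{2} + 18 j\right) + \left(j - 1\right) = \left(j^{2} + 18 j\right) + \left(-1 + j\right) = -1 + j^{2} + 19 j$)
$139 \left(299 + h{\left(\left(l + 2\right)^{2} \right)}\right) - 3490955 = 139 \left(299 + \left(-1 + \left(\left(0 + 2\right)^{2}\right)^{2} + 19 \left(0 + 2\right)^{2}\right)\right) - 3490955 = 139 \left(299 + \left(-1 + \left(2^{2}\right)^{2} + 19 \cdot 2^{2}\right)\right) - 3490955 = 139 \left(299 + \left(-1 + 4^{2} + 19 \cdot 4\right)\right) - 3490955 = 139 \left(299 + \left(-1 + 16 + 76\right)\right) - 3490955 = 139 \left(299 + 91\right) - 3490955 = 139 \cdot 390 - 3490955 = 54210 - 3490955 = -3436745$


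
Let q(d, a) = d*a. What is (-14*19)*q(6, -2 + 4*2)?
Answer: -9576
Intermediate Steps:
q(d, a) = a*d
(-14*19)*q(6, -2 + 4*2) = (-14*19)*((-2 + 4*2)*6) = -266*(-2 + 8)*6 = -1596*6 = -266*36 = -9576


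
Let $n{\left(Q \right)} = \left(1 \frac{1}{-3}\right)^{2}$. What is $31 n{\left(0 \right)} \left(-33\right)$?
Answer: $- \frac{341}{3} \approx -113.67$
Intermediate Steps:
$n{\left(Q \right)} = \frac{1}{9}$ ($n{\left(Q \right)} = \left(1 \left(- \frac{1}{3}\right)\right)^{2} = \left(- \frac{1}{3}\right)^{2} = \frac{1}{9}$)
$31 n{\left(0 \right)} \left(-33\right) = 31 \cdot \frac{1}{9} \left(-33\right) = \frac{31}{9} \left(-33\right) = - \frac{341}{3}$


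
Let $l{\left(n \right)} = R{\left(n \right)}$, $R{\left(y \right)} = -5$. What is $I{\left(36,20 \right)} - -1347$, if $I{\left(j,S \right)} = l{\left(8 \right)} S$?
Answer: $1247$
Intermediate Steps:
$l{\left(n \right)} = -5$
$I{\left(j,S \right)} = - 5 S$
$I{\left(36,20 \right)} - -1347 = \left(-5\right) 20 - -1347 = -100 + 1347 = 1247$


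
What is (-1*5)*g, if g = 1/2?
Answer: -5/2 ≈ -2.5000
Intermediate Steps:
g = ½ ≈ 0.50000
(-1*5)*g = -1*5*(½) = -5*½ = -5/2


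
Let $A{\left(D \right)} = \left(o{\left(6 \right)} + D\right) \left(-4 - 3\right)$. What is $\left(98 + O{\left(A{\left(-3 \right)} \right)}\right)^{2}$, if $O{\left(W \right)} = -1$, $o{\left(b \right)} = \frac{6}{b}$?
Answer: $9409$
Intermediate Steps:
$A{\left(D \right)} = -7 - 7 D$ ($A{\left(D \right)} = \left(\frac{6}{6} + D\right) \left(-4 - 3\right) = \left(6 \cdot \frac{1}{6} + D\right) \left(-7\right) = \left(1 + D\right) \left(-7\right) = -7 - 7 D$)
$\left(98 + O{\left(A{\left(-3 \right)} \right)}\right)^{2} = \left(98 - 1\right)^{2} = 97^{2} = 9409$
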